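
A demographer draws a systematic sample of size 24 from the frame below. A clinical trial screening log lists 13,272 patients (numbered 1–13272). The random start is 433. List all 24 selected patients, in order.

433, 986, 1539, 2092, 2645, 3198, 3751, 4304, 4857, 5410, 5963, 6516, 7069, 7622, 8175, 8728, 9281, 9834, 10387, 10940, 11493, 12046, 12599, 13152

k = N/n = 13272/24 = 553
patient 1: 433
patient 2: 433 + 553 = 986
patient 3: 986 + 553 = 1539
patient 4: 1539 + 553 = 2092
patient 5: 2092 + 553 = 2645
patient 6: 2645 + 553 = 3198
patient 7: 3198 + 553 = 3751
patient 8: 3751 + 553 = 4304
patient 9: 4304 + 553 = 4857
patient 10: 4857 + 553 = 5410
patient 11: 5410 + 553 = 5963
patient 12: 5963 + 553 = 6516
patient 13: 6516 + 553 = 7069
patient 14: 7069 + 553 = 7622
patient 15: 7622 + 553 = 8175
patient 16: 8175 + 553 = 8728
patient 17: 8728 + 553 = 9281
patient 18: 9281 + 553 = 9834
patient 19: 9834 + 553 = 10387
patient 20: 10387 + 553 = 10940
patient 21: 10940 + 553 = 11493
patient 22: 11493 + 553 = 12046
patient 23: 12046 + 553 = 12599
patient 24: 12599 + 553 = 13152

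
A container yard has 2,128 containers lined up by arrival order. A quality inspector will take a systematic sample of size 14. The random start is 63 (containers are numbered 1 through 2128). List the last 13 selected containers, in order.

k = N/n = 2128/14 = 152
2nd selection = 63 + 1×152 = 215
3rd: 215 + 152 = 367
4th: 367 + 152 = 519
5th: 519 + 152 = 671
6th: 671 + 152 = 823
7th: 823 + 152 = 975
8th: 975 + 152 = 1127
9th: 1127 + 152 = 1279
10th: 1279 + 152 = 1431
11th: 1431 + 152 = 1583
12th: 1583 + 152 = 1735
13th: 1735 + 152 = 1887
14th: 1887 + 152 = 2039

215, 367, 519, 671, 823, 975, 1127, 1279, 1431, 1583, 1735, 1887, 2039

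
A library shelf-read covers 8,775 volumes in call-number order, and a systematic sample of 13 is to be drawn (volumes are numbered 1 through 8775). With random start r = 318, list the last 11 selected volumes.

k = N/n = 8775/13 = 675
3rd selection = 318 + 2×675 = 1668
4th: 1668 + 675 = 2343
5th: 2343 + 675 = 3018
6th: 3018 + 675 = 3693
7th: 3693 + 675 = 4368
8th: 4368 + 675 = 5043
9th: 5043 + 675 = 5718
10th: 5718 + 675 = 6393
11th: 6393 + 675 = 7068
12th: 7068 + 675 = 7743
13th: 7743 + 675 = 8418

1668, 2343, 3018, 3693, 4368, 5043, 5718, 6393, 7068, 7743, 8418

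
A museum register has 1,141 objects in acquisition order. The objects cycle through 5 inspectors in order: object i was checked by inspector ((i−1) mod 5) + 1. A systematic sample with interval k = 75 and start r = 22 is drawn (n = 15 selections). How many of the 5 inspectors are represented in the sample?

1

Consecutive selections differ by k = 75, so their inspector numbers differ by 75 mod 5 = 0.
gcd(75, 5) = 5, so the sample visits 5/5 = 1 distinct residues mod 5.
Start 22 is inspector 2; the inspectors hit are 2.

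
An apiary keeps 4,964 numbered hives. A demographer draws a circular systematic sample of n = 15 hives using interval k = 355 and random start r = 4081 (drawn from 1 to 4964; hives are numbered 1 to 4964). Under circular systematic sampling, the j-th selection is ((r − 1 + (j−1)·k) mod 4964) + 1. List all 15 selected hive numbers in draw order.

Selection 1: 4081
Selection 2: 4081 + 355 = 4436
Selection 3: 4436 + 355 = 4791
Selection 4: 4791 + 355 = 5146 → 5146 − 4964 = 182
Selection 5: 182 + 355 = 537
Selection 6: 537 + 355 = 892
Selection 7: 892 + 355 = 1247
Selection 8: 1247 + 355 = 1602
Selection 9: 1602 + 355 = 1957
Selection 10: 1957 + 355 = 2312
Selection 11: 2312 + 355 = 2667
Selection 12: 2667 + 355 = 3022
Selection 13: 3022 + 355 = 3377
Selection 14: 3377 + 355 = 3732
Selection 15: 3732 + 355 = 4087

4081, 4436, 4791, 182, 537, 892, 1247, 1602, 1957, 2312, 2667, 3022, 3377, 3732, 4087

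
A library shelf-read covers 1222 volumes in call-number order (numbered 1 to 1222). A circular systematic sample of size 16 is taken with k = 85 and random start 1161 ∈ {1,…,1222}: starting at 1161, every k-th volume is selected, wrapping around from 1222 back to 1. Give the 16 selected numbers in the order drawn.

1161, 24, 109, 194, 279, 364, 449, 534, 619, 704, 789, 874, 959, 1044, 1129, 1214

Selection 1: 1161
Selection 2: 1161 + 85 = 1246 → 1246 − 1222 = 24
Selection 3: 24 + 85 = 109
Selection 4: 109 + 85 = 194
Selection 5: 194 + 85 = 279
Selection 6: 279 + 85 = 364
Selection 7: 364 + 85 = 449
Selection 8: 449 + 85 = 534
Selection 9: 534 + 85 = 619
Selection 10: 619 + 85 = 704
Selection 11: 704 + 85 = 789
Selection 12: 789 + 85 = 874
Selection 13: 874 + 85 = 959
Selection 14: 959 + 85 = 1044
Selection 15: 1044 + 85 = 1129
Selection 16: 1129 + 85 = 1214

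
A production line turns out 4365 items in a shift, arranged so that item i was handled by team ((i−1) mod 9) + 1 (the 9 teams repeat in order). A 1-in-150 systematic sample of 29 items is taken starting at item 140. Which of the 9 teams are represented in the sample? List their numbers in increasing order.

2, 5, 8

Consecutive selections differ by k = 150, so their team numbers differ by 150 mod 9 = 6.
gcd(150, 9) = 3, so the sample visits 9/3 = 3 distinct residues mod 9.
Start 140 is team 5; the teams hit are 2, 5, 8.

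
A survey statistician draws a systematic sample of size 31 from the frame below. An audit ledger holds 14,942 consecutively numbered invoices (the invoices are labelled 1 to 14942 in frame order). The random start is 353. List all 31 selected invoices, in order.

k = N/n = 14942/31 = 482
invoice 1: 353
invoice 2: 353 + 482 = 835
invoice 3: 835 + 482 = 1317
invoice 4: 1317 + 482 = 1799
invoice 5: 1799 + 482 = 2281
invoice 6: 2281 + 482 = 2763
invoice 7: 2763 + 482 = 3245
invoice 8: 3245 + 482 = 3727
invoice 9: 3727 + 482 = 4209
invoice 10: 4209 + 482 = 4691
invoice 11: 4691 + 482 = 5173
invoice 12: 5173 + 482 = 5655
invoice 13: 5655 + 482 = 6137
invoice 14: 6137 + 482 = 6619
invoice 15: 6619 + 482 = 7101
invoice 16: 7101 + 482 = 7583
invoice 17: 7583 + 482 = 8065
invoice 18: 8065 + 482 = 8547
invoice 19: 8547 + 482 = 9029
invoice 20: 9029 + 482 = 9511
invoice 21: 9511 + 482 = 9993
invoice 22: 9993 + 482 = 10475
invoice 23: 10475 + 482 = 10957
invoice 24: 10957 + 482 = 11439
invoice 25: 11439 + 482 = 11921
invoice 26: 11921 + 482 = 12403
invoice 27: 12403 + 482 = 12885
invoice 28: 12885 + 482 = 13367
invoice 29: 13367 + 482 = 13849
invoice 30: 13849 + 482 = 14331
invoice 31: 14331 + 482 = 14813

353, 835, 1317, 1799, 2281, 2763, 3245, 3727, 4209, 4691, 5173, 5655, 6137, 6619, 7101, 7583, 8065, 8547, 9029, 9511, 9993, 10475, 10957, 11439, 11921, 12403, 12885, 13367, 13849, 14331, 14813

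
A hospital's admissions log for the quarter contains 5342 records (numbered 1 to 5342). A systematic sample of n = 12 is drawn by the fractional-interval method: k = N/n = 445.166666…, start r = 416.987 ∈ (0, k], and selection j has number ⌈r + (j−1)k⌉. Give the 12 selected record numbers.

j=1: r + 0k = 416.987 → ⌈·⌉ = 417
j=2: r + 1k = 862.153666… → ⌈·⌉ = 863
j=3: r + 2k = 1307.320333… → ⌈·⌉ = 1308
j=4: r + 3k = 1752.487 → ⌈·⌉ = 1753
j=5: r + 4k = 2197.653666… → ⌈·⌉ = 2198
j=6: r + 5k = 2642.820333… → ⌈·⌉ = 2643
j=7: r + 6k = 3087.987 → ⌈·⌉ = 3088
j=8: r + 7k = 3533.153666… → ⌈·⌉ = 3534
j=9: r + 8k = 3978.320333… → ⌈·⌉ = 3979
j=10: r + 9k = 4423.487 → ⌈·⌉ = 4424
j=11: r + 10k = 4868.653666… → ⌈·⌉ = 4869
j=12: r + 11k = 5313.820333… → ⌈·⌉ = 5314

417, 863, 1308, 1753, 2198, 2643, 3088, 3534, 3979, 4424, 4869, 5314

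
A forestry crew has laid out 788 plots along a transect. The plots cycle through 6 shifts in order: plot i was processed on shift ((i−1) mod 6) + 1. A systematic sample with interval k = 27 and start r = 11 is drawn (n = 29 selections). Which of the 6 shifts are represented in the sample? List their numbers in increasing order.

2, 5

Consecutive selections differ by k = 27, so their shift numbers differ by 27 mod 6 = 3.
gcd(27, 6) = 3, so the sample visits 6/3 = 2 distinct residues mod 6.
Start 11 is shift 5; the shifts hit are 2, 5.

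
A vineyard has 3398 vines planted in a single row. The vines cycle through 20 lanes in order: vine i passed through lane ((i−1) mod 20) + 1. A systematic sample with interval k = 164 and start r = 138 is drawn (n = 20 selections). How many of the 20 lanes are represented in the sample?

Consecutive selections differ by k = 164, so their lane numbers differ by 164 mod 20 = 4.
gcd(164, 20) = 4, so the sample visits 20/4 = 5 distinct residues mod 20.
Start 138 is lane 18; the lanes hit are 2, 6, 10, 14, 18.

5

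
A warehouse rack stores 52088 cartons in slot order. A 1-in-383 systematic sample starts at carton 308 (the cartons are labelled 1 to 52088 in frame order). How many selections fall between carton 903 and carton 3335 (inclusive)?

k = 383
First selection ≥ 903: 308 + ⌈(903−308)/383⌉·383 = 308 + 2×383 = 1074
Last selection ≤ 3335: 308 + ⌊(3335−308)/383⌋·383 = 308 + 7×383 = 2989
Count = 7 − 2 + 1 = 6

6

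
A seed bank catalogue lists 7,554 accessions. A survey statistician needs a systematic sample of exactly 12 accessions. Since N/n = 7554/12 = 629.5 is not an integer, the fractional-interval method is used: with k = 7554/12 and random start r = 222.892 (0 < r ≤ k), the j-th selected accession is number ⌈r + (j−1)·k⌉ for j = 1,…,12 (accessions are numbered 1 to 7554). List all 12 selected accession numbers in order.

j=1: r + 0k = 222.892 → ⌈·⌉ = 223
j=2: r + 1k = 852.392 → ⌈·⌉ = 853
j=3: r + 2k = 1481.892 → ⌈·⌉ = 1482
j=4: r + 3k = 2111.392 → ⌈·⌉ = 2112
j=5: r + 4k = 2740.892 → ⌈·⌉ = 2741
j=6: r + 5k = 3370.392 → ⌈·⌉ = 3371
j=7: r + 6k = 3999.892 → ⌈·⌉ = 4000
j=8: r + 7k = 4629.392 → ⌈·⌉ = 4630
j=9: r + 8k = 5258.892 → ⌈·⌉ = 5259
j=10: r + 9k = 5888.392 → ⌈·⌉ = 5889
j=11: r + 10k = 6517.892 → ⌈·⌉ = 6518
j=12: r + 11k = 7147.392 → ⌈·⌉ = 7148

223, 853, 1482, 2112, 2741, 3371, 4000, 4630, 5259, 5889, 6518, 7148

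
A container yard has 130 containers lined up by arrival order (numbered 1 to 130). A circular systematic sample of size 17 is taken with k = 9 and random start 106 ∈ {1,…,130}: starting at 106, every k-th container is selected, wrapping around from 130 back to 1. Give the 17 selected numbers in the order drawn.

106, 115, 124, 3, 12, 21, 30, 39, 48, 57, 66, 75, 84, 93, 102, 111, 120

Selection 1: 106
Selection 2: 106 + 9 = 115
Selection 3: 115 + 9 = 124
Selection 4: 124 + 9 = 133 → 133 − 130 = 3
Selection 5: 3 + 9 = 12
Selection 6: 12 + 9 = 21
Selection 7: 21 + 9 = 30
Selection 8: 30 + 9 = 39
Selection 9: 39 + 9 = 48
Selection 10: 48 + 9 = 57
Selection 11: 57 + 9 = 66
Selection 12: 66 + 9 = 75
Selection 13: 75 + 9 = 84
Selection 14: 84 + 9 = 93
Selection 15: 93 + 9 = 102
Selection 16: 102 + 9 = 111
Selection 17: 111 + 9 = 120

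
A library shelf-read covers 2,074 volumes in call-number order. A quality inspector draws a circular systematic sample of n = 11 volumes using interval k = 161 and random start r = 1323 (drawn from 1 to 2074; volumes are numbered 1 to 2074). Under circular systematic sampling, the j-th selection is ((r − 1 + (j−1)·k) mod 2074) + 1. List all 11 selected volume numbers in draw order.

Selection 1: 1323
Selection 2: 1323 + 161 = 1484
Selection 3: 1484 + 161 = 1645
Selection 4: 1645 + 161 = 1806
Selection 5: 1806 + 161 = 1967
Selection 6: 1967 + 161 = 2128 → 2128 − 2074 = 54
Selection 7: 54 + 161 = 215
Selection 8: 215 + 161 = 376
Selection 9: 376 + 161 = 537
Selection 10: 537 + 161 = 698
Selection 11: 698 + 161 = 859

1323, 1484, 1645, 1806, 1967, 54, 215, 376, 537, 698, 859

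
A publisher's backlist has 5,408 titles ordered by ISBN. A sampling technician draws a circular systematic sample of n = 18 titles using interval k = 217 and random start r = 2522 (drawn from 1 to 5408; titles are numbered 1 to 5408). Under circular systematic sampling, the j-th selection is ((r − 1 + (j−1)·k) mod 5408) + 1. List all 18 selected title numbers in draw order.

2522, 2739, 2956, 3173, 3390, 3607, 3824, 4041, 4258, 4475, 4692, 4909, 5126, 5343, 152, 369, 586, 803

Selection 1: 2522
Selection 2: 2522 + 217 = 2739
Selection 3: 2739 + 217 = 2956
Selection 4: 2956 + 217 = 3173
Selection 5: 3173 + 217 = 3390
Selection 6: 3390 + 217 = 3607
Selection 7: 3607 + 217 = 3824
Selection 8: 3824 + 217 = 4041
Selection 9: 4041 + 217 = 4258
Selection 10: 4258 + 217 = 4475
Selection 11: 4475 + 217 = 4692
Selection 12: 4692 + 217 = 4909
Selection 13: 4909 + 217 = 5126
Selection 14: 5126 + 217 = 5343
Selection 15: 5343 + 217 = 5560 → 5560 − 5408 = 152
Selection 16: 152 + 217 = 369
Selection 17: 369 + 217 = 586
Selection 18: 586 + 217 = 803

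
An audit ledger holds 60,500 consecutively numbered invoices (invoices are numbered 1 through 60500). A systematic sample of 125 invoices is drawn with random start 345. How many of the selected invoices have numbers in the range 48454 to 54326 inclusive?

12

k = 60500/125 = 484
First selection ≥ 48454: 345 + ⌈(48454−345)/484⌉·484 = 345 + 100×484 = 48745
Last selection ≤ 54326: 345 + ⌊(54326−345)/484⌋·484 = 345 + 111×484 = 54069
Count = 111 − 100 + 1 = 12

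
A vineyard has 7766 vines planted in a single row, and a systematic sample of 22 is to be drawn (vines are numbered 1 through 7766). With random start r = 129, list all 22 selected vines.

k = N/n = 7766/22 = 353
vine 1: 129
vine 2: 129 + 353 = 482
vine 3: 482 + 353 = 835
vine 4: 835 + 353 = 1188
vine 5: 1188 + 353 = 1541
vine 6: 1541 + 353 = 1894
vine 7: 1894 + 353 = 2247
vine 8: 2247 + 353 = 2600
vine 9: 2600 + 353 = 2953
vine 10: 2953 + 353 = 3306
vine 11: 3306 + 353 = 3659
vine 12: 3659 + 353 = 4012
vine 13: 4012 + 353 = 4365
vine 14: 4365 + 353 = 4718
vine 15: 4718 + 353 = 5071
vine 16: 5071 + 353 = 5424
vine 17: 5424 + 353 = 5777
vine 18: 5777 + 353 = 6130
vine 19: 6130 + 353 = 6483
vine 20: 6483 + 353 = 6836
vine 21: 6836 + 353 = 7189
vine 22: 7189 + 353 = 7542

129, 482, 835, 1188, 1541, 1894, 2247, 2600, 2953, 3306, 3659, 4012, 4365, 4718, 5071, 5424, 5777, 6130, 6483, 6836, 7189, 7542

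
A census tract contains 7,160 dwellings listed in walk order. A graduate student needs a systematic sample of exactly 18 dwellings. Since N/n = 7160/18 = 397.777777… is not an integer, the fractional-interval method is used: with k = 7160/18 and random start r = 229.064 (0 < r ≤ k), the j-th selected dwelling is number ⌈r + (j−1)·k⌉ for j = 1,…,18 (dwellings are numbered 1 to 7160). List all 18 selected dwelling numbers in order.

230, 627, 1025, 1423, 1821, 2218, 2616, 3014, 3412, 3810, 4207, 4605, 5003, 5401, 5798, 6196, 6594, 6992

j=1: r + 0k = 229.064 → ⌈·⌉ = 230
j=2: r + 1k = 626.841777… → ⌈·⌉ = 627
j=3: r + 2k = 1024.619555… → ⌈·⌉ = 1025
j=4: r + 3k = 1422.397333… → ⌈·⌉ = 1423
j=5: r + 4k = 1820.175111… → ⌈·⌉ = 1821
j=6: r + 5k = 2217.952888… → ⌈·⌉ = 2218
j=7: r + 6k = 2615.730666… → ⌈·⌉ = 2616
j=8: r + 7k = 3013.508444… → ⌈·⌉ = 3014
j=9: r + 8k = 3411.286222… → ⌈·⌉ = 3412
j=10: r + 9k = 3809.064 → ⌈·⌉ = 3810
j=11: r + 10k = 4206.841777… → ⌈·⌉ = 4207
j=12: r + 11k = 4604.619555… → ⌈·⌉ = 4605
j=13: r + 12k = 5002.397333… → ⌈·⌉ = 5003
j=14: r + 13k = 5400.175111… → ⌈·⌉ = 5401
j=15: r + 14k = 5797.952888… → ⌈·⌉ = 5798
j=16: r + 15k = 6195.730666… → ⌈·⌉ = 6196
j=17: r + 16k = 6593.508444… → ⌈·⌉ = 6594
j=18: r + 17k = 6991.286222… → ⌈·⌉ = 6992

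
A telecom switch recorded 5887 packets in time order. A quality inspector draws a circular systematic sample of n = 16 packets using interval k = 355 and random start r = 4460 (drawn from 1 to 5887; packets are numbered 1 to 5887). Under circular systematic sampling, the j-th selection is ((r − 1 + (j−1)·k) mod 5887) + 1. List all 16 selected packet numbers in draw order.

Selection 1: 4460
Selection 2: 4460 + 355 = 4815
Selection 3: 4815 + 355 = 5170
Selection 4: 5170 + 355 = 5525
Selection 5: 5525 + 355 = 5880
Selection 6: 5880 + 355 = 6235 → 6235 − 5887 = 348
Selection 7: 348 + 355 = 703
Selection 8: 703 + 355 = 1058
Selection 9: 1058 + 355 = 1413
Selection 10: 1413 + 355 = 1768
Selection 11: 1768 + 355 = 2123
Selection 12: 2123 + 355 = 2478
Selection 13: 2478 + 355 = 2833
Selection 14: 2833 + 355 = 3188
Selection 15: 3188 + 355 = 3543
Selection 16: 3543 + 355 = 3898

4460, 4815, 5170, 5525, 5880, 348, 703, 1058, 1413, 1768, 2123, 2478, 2833, 3188, 3543, 3898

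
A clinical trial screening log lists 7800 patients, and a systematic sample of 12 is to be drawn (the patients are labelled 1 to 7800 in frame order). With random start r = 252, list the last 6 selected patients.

k = N/n = 7800/12 = 650
7th selection = 252 + 6×650 = 4152
8th: 4152 + 650 = 4802
9th: 4802 + 650 = 5452
10th: 5452 + 650 = 6102
11th: 6102 + 650 = 6752
12th: 6752 + 650 = 7402

4152, 4802, 5452, 6102, 6752, 7402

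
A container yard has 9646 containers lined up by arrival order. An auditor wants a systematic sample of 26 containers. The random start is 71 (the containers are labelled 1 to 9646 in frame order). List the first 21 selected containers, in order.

71, 442, 813, 1184, 1555, 1926, 2297, 2668, 3039, 3410, 3781, 4152, 4523, 4894, 5265, 5636, 6007, 6378, 6749, 7120, 7491

k = N/n = 9646/26 = 371
container 1: 71
container 2: 71 + 371 = 442
container 3: 442 + 371 = 813
container 4: 813 + 371 = 1184
container 5: 1184 + 371 = 1555
container 6: 1555 + 371 = 1926
container 7: 1926 + 371 = 2297
container 8: 2297 + 371 = 2668
container 9: 2668 + 371 = 3039
container 10: 3039 + 371 = 3410
container 11: 3410 + 371 = 3781
container 12: 3781 + 371 = 4152
container 13: 4152 + 371 = 4523
container 14: 4523 + 371 = 4894
container 15: 4894 + 371 = 5265
container 16: 5265 + 371 = 5636
container 17: 5636 + 371 = 6007
container 18: 6007 + 371 = 6378
container 19: 6378 + 371 = 6749
container 20: 6749 + 371 = 7120
container 21: 7120 + 371 = 7491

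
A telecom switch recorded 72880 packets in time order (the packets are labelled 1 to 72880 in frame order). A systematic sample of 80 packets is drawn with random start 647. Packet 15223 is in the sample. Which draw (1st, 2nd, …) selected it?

k = 72880/80 = 911
position = (15223 − 647)/911 + 1 = 14576/911 + 1 = 16 + 1 = 17

17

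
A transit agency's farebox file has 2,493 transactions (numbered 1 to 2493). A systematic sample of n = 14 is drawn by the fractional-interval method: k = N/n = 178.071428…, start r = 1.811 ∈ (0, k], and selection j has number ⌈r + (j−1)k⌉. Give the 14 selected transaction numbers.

j=1: r + 0k = 1.811 → ⌈·⌉ = 2
j=2: r + 1k = 179.882428… → ⌈·⌉ = 180
j=3: r + 2k = 357.953857… → ⌈·⌉ = 358
j=4: r + 3k = 536.025285… → ⌈·⌉ = 537
j=5: r + 4k = 714.096714… → ⌈·⌉ = 715
j=6: r + 5k = 892.168142… → ⌈·⌉ = 893
j=7: r + 6k = 1070.239571… → ⌈·⌉ = 1071
j=8: r + 7k = 1248.311 → ⌈·⌉ = 1249
j=9: r + 8k = 1426.382428… → ⌈·⌉ = 1427
j=10: r + 9k = 1604.453857… → ⌈·⌉ = 1605
j=11: r + 10k = 1782.525285… → ⌈·⌉ = 1783
j=12: r + 11k = 1960.596714… → ⌈·⌉ = 1961
j=13: r + 12k = 2138.668142… → ⌈·⌉ = 2139
j=14: r + 13k = 2316.739571… → ⌈·⌉ = 2317

2, 180, 358, 537, 715, 893, 1071, 1249, 1427, 1605, 1783, 1961, 2139, 2317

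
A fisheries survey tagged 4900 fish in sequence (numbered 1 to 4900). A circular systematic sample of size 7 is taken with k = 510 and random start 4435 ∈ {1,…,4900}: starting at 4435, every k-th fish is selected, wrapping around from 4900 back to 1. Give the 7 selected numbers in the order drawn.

Selection 1: 4435
Selection 2: 4435 + 510 = 4945 → 4945 − 4900 = 45
Selection 3: 45 + 510 = 555
Selection 4: 555 + 510 = 1065
Selection 5: 1065 + 510 = 1575
Selection 6: 1575 + 510 = 2085
Selection 7: 2085 + 510 = 2595

4435, 45, 555, 1065, 1575, 2085, 2595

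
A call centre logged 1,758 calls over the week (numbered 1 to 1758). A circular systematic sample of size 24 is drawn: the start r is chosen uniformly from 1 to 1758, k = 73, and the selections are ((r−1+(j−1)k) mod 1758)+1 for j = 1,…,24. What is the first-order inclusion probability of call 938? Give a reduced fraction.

For each position j, as r ranges over 1…1758 the j-th selection hits every call exactly once, so call 938 is selected for exactly 24 of the 1758 starts.
Inclusion probability = 24/1758 = 4/293.

4/293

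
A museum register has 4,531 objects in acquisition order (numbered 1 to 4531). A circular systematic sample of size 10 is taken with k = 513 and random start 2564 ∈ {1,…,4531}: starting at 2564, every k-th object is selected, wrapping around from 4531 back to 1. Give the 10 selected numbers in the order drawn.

Selection 1: 2564
Selection 2: 2564 + 513 = 3077
Selection 3: 3077 + 513 = 3590
Selection 4: 3590 + 513 = 4103
Selection 5: 4103 + 513 = 4616 → 4616 − 4531 = 85
Selection 6: 85 + 513 = 598
Selection 7: 598 + 513 = 1111
Selection 8: 1111 + 513 = 1624
Selection 9: 1624 + 513 = 2137
Selection 10: 2137 + 513 = 2650

2564, 3077, 3590, 4103, 85, 598, 1111, 1624, 2137, 2650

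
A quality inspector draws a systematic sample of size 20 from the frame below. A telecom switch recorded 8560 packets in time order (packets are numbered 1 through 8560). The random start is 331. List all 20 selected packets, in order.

331, 759, 1187, 1615, 2043, 2471, 2899, 3327, 3755, 4183, 4611, 5039, 5467, 5895, 6323, 6751, 7179, 7607, 8035, 8463

k = N/n = 8560/20 = 428
packet 1: 331
packet 2: 331 + 428 = 759
packet 3: 759 + 428 = 1187
packet 4: 1187 + 428 = 1615
packet 5: 1615 + 428 = 2043
packet 6: 2043 + 428 = 2471
packet 7: 2471 + 428 = 2899
packet 8: 2899 + 428 = 3327
packet 9: 3327 + 428 = 3755
packet 10: 3755 + 428 = 4183
packet 11: 4183 + 428 = 4611
packet 12: 4611 + 428 = 5039
packet 13: 5039 + 428 = 5467
packet 14: 5467 + 428 = 5895
packet 15: 5895 + 428 = 6323
packet 16: 6323 + 428 = 6751
packet 17: 6751 + 428 = 7179
packet 18: 7179 + 428 = 7607
packet 19: 7607 + 428 = 8035
packet 20: 8035 + 428 = 8463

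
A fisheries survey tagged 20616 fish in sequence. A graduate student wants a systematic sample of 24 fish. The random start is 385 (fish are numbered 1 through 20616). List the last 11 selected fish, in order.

11552, 12411, 13270, 14129, 14988, 15847, 16706, 17565, 18424, 19283, 20142

k = N/n = 20616/24 = 859
14th selection = 385 + 13×859 = 11552
15th: 11552 + 859 = 12411
16th: 12411 + 859 = 13270
17th: 13270 + 859 = 14129
18th: 14129 + 859 = 14988
19th: 14988 + 859 = 15847
20th: 15847 + 859 = 16706
21st: 16706 + 859 = 17565
22nd: 17565 + 859 = 18424
23rd: 18424 + 859 = 19283
24th: 19283 + 859 = 20142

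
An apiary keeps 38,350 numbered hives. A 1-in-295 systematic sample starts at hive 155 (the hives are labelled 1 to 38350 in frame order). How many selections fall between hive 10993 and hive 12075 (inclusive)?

4

k = 295
First selection ≥ 10993: 155 + ⌈(10993−155)/295⌉·295 = 155 + 37×295 = 11070
Last selection ≤ 12075: 155 + ⌊(12075−155)/295⌋·295 = 155 + 40×295 = 11955
Count = 40 − 37 + 1 = 4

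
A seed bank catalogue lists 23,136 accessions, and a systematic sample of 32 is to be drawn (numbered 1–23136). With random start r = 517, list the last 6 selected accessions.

k = N/n = 23136/32 = 723
27th selection = 517 + 26×723 = 19315
28th: 19315 + 723 = 20038
29th: 20038 + 723 = 20761
30th: 20761 + 723 = 21484
31st: 21484 + 723 = 22207
32nd: 22207 + 723 = 22930

19315, 20038, 20761, 21484, 22207, 22930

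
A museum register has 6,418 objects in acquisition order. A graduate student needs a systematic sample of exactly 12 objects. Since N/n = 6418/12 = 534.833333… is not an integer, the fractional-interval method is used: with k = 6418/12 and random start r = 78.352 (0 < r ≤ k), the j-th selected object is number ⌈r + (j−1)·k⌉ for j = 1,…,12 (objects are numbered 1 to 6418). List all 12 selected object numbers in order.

79, 614, 1149, 1683, 2218, 2753, 3288, 3823, 4358, 4892, 5427, 5962

j=1: r + 0k = 78.352 → ⌈·⌉ = 79
j=2: r + 1k = 613.185333… → ⌈·⌉ = 614
j=3: r + 2k = 1148.018666… → ⌈·⌉ = 1149
j=4: r + 3k = 1682.852 → ⌈·⌉ = 1683
j=5: r + 4k = 2217.685333… → ⌈·⌉ = 2218
j=6: r + 5k = 2752.518666… → ⌈·⌉ = 2753
j=7: r + 6k = 3287.352 → ⌈·⌉ = 3288
j=8: r + 7k = 3822.185333… → ⌈·⌉ = 3823
j=9: r + 8k = 4357.018666… → ⌈·⌉ = 4358
j=10: r + 9k = 4891.852 → ⌈·⌉ = 4892
j=11: r + 10k = 5426.685333… → ⌈·⌉ = 5427
j=12: r + 11k = 5961.518666… → ⌈·⌉ = 5962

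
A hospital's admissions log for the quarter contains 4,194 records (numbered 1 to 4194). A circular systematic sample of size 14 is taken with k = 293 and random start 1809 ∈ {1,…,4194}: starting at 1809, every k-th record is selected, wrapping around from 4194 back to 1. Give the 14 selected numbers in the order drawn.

1809, 2102, 2395, 2688, 2981, 3274, 3567, 3860, 4153, 252, 545, 838, 1131, 1424

Selection 1: 1809
Selection 2: 1809 + 293 = 2102
Selection 3: 2102 + 293 = 2395
Selection 4: 2395 + 293 = 2688
Selection 5: 2688 + 293 = 2981
Selection 6: 2981 + 293 = 3274
Selection 7: 3274 + 293 = 3567
Selection 8: 3567 + 293 = 3860
Selection 9: 3860 + 293 = 4153
Selection 10: 4153 + 293 = 4446 → 4446 − 4194 = 252
Selection 11: 252 + 293 = 545
Selection 12: 545 + 293 = 838
Selection 13: 838 + 293 = 1131
Selection 14: 1131 + 293 = 1424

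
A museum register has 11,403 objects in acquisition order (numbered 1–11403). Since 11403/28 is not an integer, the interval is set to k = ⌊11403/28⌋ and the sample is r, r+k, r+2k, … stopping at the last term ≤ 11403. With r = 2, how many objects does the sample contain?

k = ⌊11403/28⌋ = 407
Achieved size = ⌊(11403 − 2)/407⌋ + 1 = ⌊11401/407⌋ + 1 = 28 + 1 = 29
(last selection: 2 + 28×407 = 11398 ≤ 11403; next would be 11805 > 11403)

29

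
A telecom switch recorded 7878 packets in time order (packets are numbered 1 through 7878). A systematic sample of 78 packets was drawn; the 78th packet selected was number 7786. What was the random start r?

9

k = 7878/78 = 101
r = 7786 − (78−1)×101 = 7786 − 7777 = 9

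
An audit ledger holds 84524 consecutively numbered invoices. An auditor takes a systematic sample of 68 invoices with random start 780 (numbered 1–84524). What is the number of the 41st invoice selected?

50500

k = 84524/68 = 1243
41st selection = r + (41−1)·k = 780 + 40×1243 = 780 + 49720 = 50500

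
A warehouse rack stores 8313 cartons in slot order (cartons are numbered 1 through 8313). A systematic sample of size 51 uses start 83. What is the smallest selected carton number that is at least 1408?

k = 8313/51 = 163
Steps past start: ⌈(1408 − 83)/163⌉ = ⌈1325/163⌉ = 9
Selected carton: 83 + 9×163 = 1550

1550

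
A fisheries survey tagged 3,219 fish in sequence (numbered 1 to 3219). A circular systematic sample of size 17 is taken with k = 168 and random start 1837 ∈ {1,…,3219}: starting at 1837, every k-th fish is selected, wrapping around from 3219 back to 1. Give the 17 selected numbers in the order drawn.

Selection 1: 1837
Selection 2: 1837 + 168 = 2005
Selection 3: 2005 + 168 = 2173
Selection 4: 2173 + 168 = 2341
Selection 5: 2341 + 168 = 2509
Selection 6: 2509 + 168 = 2677
Selection 7: 2677 + 168 = 2845
Selection 8: 2845 + 168 = 3013
Selection 9: 3013 + 168 = 3181
Selection 10: 3181 + 168 = 3349 → 3349 − 3219 = 130
Selection 11: 130 + 168 = 298
Selection 12: 298 + 168 = 466
Selection 13: 466 + 168 = 634
Selection 14: 634 + 168 = 802
Selection 15: 802 + 168 = 970
Selection 16: 970 + 168 = 1138
Selection 17: 1138 + 168 = 1306

1837, 2005, 2173, 2341, 2509, 2677, 2845, 3013, 3181, 130, 298, 466, 634, 802, 970, 1138, 1306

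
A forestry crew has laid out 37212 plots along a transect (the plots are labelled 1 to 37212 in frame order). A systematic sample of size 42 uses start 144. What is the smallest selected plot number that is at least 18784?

k = 37212/42 = 886
Steps past start: ⌈(18784 − 144)/886⌉ = ⌈18640/886⌉ = 22
Selected plot: 144 + 22×886 = 19636

19636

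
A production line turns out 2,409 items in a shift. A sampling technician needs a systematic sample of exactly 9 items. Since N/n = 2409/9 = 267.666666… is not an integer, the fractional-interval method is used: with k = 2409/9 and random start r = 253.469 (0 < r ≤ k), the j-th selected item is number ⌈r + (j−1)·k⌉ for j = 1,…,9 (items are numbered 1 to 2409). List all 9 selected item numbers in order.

254, 522, 789, 1057, 1325, 1592, 1860, 2128, 2395

j=1: r + 0k = 253.469 → ⌈·⌉ = 254
j=2: r + 1k = 521.135666… → ⌈·⌉ = 522
j=3: r + 2k = 788.802333… → ⌈·⌉ = 789
j=4: r + 3k = 1056.469 → ⌈·⌉ = 1057
j=5: r + 4k = 1324.135666… → ⌈·⌉ = 1325
j=6: r + 5k = 1591.802333… → ⌈·⌉ = 1592
j=7: r + 6k = 1859.469 → ⌈·⌉ = 1860
j=8: r + 7k = 2127.135666… → ⌈·⌉ = 2128
j=9: r + 8k = 2394.802333… → ⌈·⌉ = 2395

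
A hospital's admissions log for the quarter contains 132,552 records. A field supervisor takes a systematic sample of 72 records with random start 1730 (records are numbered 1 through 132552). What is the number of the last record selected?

132441

k = 132552/72 = 1841
72nd selection = r + (72−1)·k = 1730 + 71×1841 = 1730 + 130711 = 132441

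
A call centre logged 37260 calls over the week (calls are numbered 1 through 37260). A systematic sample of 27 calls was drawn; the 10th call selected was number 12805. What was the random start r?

385

k = 37260/27 = 1380
r = 12805 − (10−1)×1380 = 12805 − 12420 = 385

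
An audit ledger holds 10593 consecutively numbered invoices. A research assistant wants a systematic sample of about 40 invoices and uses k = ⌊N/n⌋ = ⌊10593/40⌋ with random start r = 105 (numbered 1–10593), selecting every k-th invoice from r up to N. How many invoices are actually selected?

40

k = ⌊10593/40⌋ = 264
Achieved size = ⌊(10593 − 105)/264⌋ + 1 = ⌊10488/264⌋ + 1 = 39 + 1 = 40
(last selection: 105 + 39×264 = 10401 ≤ 10593; next would be 10665 > 10593)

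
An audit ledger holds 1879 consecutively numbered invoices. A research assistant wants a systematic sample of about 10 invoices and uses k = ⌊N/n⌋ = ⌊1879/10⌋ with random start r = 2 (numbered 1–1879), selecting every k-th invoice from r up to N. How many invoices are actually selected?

11

k = ⌊1879/10⌋ = 187
Achieved size = ⌊(1879 − 2)/187⌋ + 1 = ⌊1877/187⌋ + 1 = 10 + 1 = 11
(last selection: 2 + 10×187 = 1872 ≤ 1879; next would be 2059 > 1879)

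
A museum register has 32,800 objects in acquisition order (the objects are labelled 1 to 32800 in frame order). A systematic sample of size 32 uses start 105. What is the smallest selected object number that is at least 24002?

k = 32800/32 = 1025
Steps past start: ⌈(24002 − 105)/1025⌉ = ⌈23897/1025⌉ = 24
Selected object: 105 + 24×1025 = 24705

24705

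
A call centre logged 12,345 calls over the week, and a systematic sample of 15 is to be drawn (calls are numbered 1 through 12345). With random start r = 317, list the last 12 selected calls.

k = N/n = 12345/15 = 823
4th selection = 317 + 3×823 = 2786
5th: 2786 + 823 = 3609
6th: 3609 + 823 = 4432
7th: 4432 + 823 = 5255
8th: 5255 + 823 = 6078
9th: 6078 + 823 = 6901
10th: 6901 + 823 = 7724
11th: 7724 + 823 = 8547
12th: 8547 + 823 = 9370
13th: 9370 + 823 = 10193
14th: 10193 + 823 = 11016
15th: 11016 + 823 = 11839

2786, 3609, 4432, 5255, 6078, 6901, 7724, 8547, 9370, 10193, 11016, 11839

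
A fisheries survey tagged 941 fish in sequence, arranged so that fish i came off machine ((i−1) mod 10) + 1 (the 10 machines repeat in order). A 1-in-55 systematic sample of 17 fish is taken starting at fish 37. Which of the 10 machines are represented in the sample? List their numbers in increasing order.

2, 7

Consecutive selections differ by k = 55, so their machine numbers differ by 55 mod 10 = 5.
gcd(55, 10) = 5, so the sample visits 10/5 = 2 distinct residues mod 10.
Start 37 is machine 7; the machines hit are 2, 7.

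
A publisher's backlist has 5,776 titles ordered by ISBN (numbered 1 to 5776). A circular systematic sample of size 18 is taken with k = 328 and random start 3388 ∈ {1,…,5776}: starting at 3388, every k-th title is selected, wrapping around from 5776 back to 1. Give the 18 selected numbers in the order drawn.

Selection 1: 3388
Selection 2: 3388 + 328 = 3716
Selection 3: 3716 + 328 = 4044
Selection 4: 4044 + 328 = 4372
Selection 5: 4372 + 328 = 4700
Selection 6: 4700 + 328 = 5028
Selection 7: 5028 + 328 = 5356
Selection 8: 5356 + 328 = 5684
Selection 9: 5684 + 328 = 6012 → 6012 − 5776 = 236
Selection 10: 236 + 328 = 564
Selection 11: 564 + 328 = 892
Selection 12: 892 + 328 = 1220
Selection 13: 1220 + 328 = 1548
Selection 14: 1548 + 328 = 1876
Selection 15: 1876 + 328 = 2204
Selection 16: 2204 + 328 = 2532
Selection 17: 2532 + 328 = 2860
Selection 18: 2860 + 328 = 3188

3388, 3716, 4044, 4372, 4700, 5028, 5356, 5684, 236, 564, 892, 1220, 1548, 1876, 2204, 2532, 2860, 3188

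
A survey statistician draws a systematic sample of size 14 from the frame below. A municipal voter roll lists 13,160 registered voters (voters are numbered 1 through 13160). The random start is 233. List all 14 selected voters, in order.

233, 1173, 2113, 3053, 3993, 4933, 5873, 6813, 7753, 8693, 9633, 10573, 11513, 12453

k = N/n = 13160/14 = 940
voter 1: 233
voter 2: 233 + 940 = 1173
voter 3: 1173 + 940 = 2113
voter 4: 2113 + 940 = 3053
voter 5: 3053 + 940 = 3993
voter 6: 3993 + 940 = 4933
voter 7: 4933 + 940 = 5873
voter 8: 5873 + 940 = 6813
voter 9: 6813 + 940 = 7753
voter 10: 7753 + 940 = 8693
voter 11: 8693 + 940 = 9633
voter 12: 9633 + 940 = 10573
voter 13: 10573 + 940 = 11513
voter 14: 11513 + 940 = 12453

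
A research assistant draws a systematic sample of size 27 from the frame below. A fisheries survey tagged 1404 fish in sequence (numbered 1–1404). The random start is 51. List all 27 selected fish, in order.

k = N/n = 1404/27 = 52
fish 1: 51
fish 2: 51 + 52 = 103
fish 3: 103 + 52 = 155
fish 4: 155 + 52 = 207
fish 5: 207 + 52 = 259
fish 6: 259 + 52 = 311
fish 7: 311 + 52 = 363
fish 8: 363 + 52 = 415
fish 9: 415 + 52 = 467
fish 10: 467 + 52 = 519
fish 11: 519 + 52 = 571
fish 12: 571 + 52 = 623
fish 13: 623 + 52 = 675
fish 14: 675 + 52 = 727
fish 15: 727 + 52 = 779
fish 16: 779 + 52 = 831
fish 17: 831 + 52 = 883
fish 18: 883 + 52 = 935
fish 19: 935 + 52 = 987
fish 20: 987 + 52 = 1039
fish 21: 1039 + 52 = 1091
fish 22: 1091 + 52 = 1143
fish 23: 1143 + 52 = 1195
fish 24: 1195 + 52 = 1247
fish 25: 1247 + 52 = 1299
fish 26: 1299 + 52 = 1351
fish 27: 1351 + 52 = 1403

51, 103, 155, 207, 259, 311, 363, 415, 467, 519, 571, 623, 675, 727, 779, 831, 883, 935, 987, 1039, 1091, 1143, 1195, 1247, 1299, 1351, 1403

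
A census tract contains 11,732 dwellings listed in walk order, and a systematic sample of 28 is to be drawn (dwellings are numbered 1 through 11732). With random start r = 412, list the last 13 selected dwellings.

k = N/n = 11732/28 = 419
16th selection = 412 + 15×419 = 6697
17th: 6697 + 419 = 7116
18th: 7116 + 419 = 7535
19th: 7535 + 419 = 7954
20th: 7954 + 419 = 8373
21st: 8373 + 419 = 8792
22nd: 8792 + 419 = 9211
23rd: 9211 + 419 = 9630
24th: 9630 + 419 = 10049
25th: 10049 + 419 = 10468
26th: 10468 + 419 = 10887
27th: 10887 + 419 = 11306
28th: 11306 + 419 = 11725

6697, 7116, 7535, 7954, 8373, 8792, 9211, 9630, 10049, 10468, 10887, 11306, 11725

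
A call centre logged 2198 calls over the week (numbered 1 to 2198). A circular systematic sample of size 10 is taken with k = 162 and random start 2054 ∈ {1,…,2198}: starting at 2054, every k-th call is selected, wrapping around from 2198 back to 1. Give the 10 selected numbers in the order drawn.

Selection 1: 2054
Selection 2: 2054 + 162 = 2216 → 2216 − 2198 = 18
Selection 3: 18 + 162 = 180
Selection 4: 180 + 162 = 342
Selection 5: 342 + 162 = 504
Selection 6: 504 + 162 = 666
Selection 7: 666 + 162 = 828
Selection 8: 828 + 162 = 990
Selection 9: 990 + 162 = 1152
Selection 10: 1152 + 162 = 1314

2054, 18, 180, 342, 504, 666, 828, 990, 1152, 1314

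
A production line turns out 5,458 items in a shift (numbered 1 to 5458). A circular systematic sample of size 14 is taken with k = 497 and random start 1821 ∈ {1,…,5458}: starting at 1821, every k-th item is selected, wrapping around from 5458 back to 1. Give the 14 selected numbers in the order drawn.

1821, 2318, 2815, 3312, 3809, 4306, 4803, 5300, 339, 836, 1333, 1830, 2327, 2824

Selection 1: 1821
Selection 2: 1821 + 497 = 2318
Selection 3: 2318 + 497 = 2815
Selection 4: 2815 + 497 = 3312
Selection 5: 3312 + 497 = 3809
Selection 6: 3809 + 497 = 4306
Selection 7: 4306 + 497 = 4803
Selection 8: 4803 + 497 = 5300
Selection 9: 5300 + 497 = 5797 → 5797 − 5458 = 339
Selection 10: 339 + 497 = 836
Selection 11: 836 + 497 = 1333
Selection 12: 1333 + 497 = 1830
Selection 13: 1830 + 497 = 2327
Selection 14: 2327 + 497 = 2824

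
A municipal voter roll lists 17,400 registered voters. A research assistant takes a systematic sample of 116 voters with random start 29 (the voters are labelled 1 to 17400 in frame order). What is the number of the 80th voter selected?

k = 17400/116 = 150
80th selection = r + (80−1)·k = 29 + 79×150 = 29 + 11850 = 11879

11879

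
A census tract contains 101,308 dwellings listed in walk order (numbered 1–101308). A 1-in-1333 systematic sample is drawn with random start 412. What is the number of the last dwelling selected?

k = 1333
76th selection = r + (76−1)·k = 412 + 75×1333 = 412 + 99975 = 100387

100387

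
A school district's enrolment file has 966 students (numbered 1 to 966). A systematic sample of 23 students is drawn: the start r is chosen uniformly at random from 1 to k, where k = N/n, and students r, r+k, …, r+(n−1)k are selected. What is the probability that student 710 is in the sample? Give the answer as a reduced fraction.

1/42

k = 966/23 = 42.
Student 710 is selected iff r ≡ 710 (mod 42); exactly one such r in {1,…,42}.
Inclusion probability = 1/42.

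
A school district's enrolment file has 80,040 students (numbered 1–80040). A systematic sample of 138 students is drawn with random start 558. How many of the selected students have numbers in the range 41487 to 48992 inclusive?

k = 80040/138 = 580
First selection ≥ 41487: 558 + ⌈(41487−558)/580⌉·580 = 558 + 71×580 = 41738
Last selection ≤ 48992: 558 + ⌊(48992−558)/580⌋·580 = 558 + 83×580 = 48698
Count = 83 − 71 + 1 = 13

13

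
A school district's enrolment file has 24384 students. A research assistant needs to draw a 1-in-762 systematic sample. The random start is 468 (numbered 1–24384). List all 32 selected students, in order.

student 1: 468
student 2: 468 + 762 = 1230
student 3: 1230 + 762 = 1992
student 4: 1992 + 762 = 2754
student 5: 2754 + 762 = 3516
student 6: 3516 + 762 = 4278
student 7: 4278 + 762 = 5040
student 8: 5040 + 762 = 5802
student 9: 5802 + 762 = 6564
student 10: 6564 + 762 = 7326
student 11: 7326 + 762 = 8088
student 12: 8088 + 762 = 8850
student 13: 8850 + 762 = 9612
student 14: 9612 + 762 = 10374
student 15: 10374 + 762 = 11136
student 16: 11136 + 762 = 11898
student 17: 11898 + 762 = 12660
student 18: 12660 + 762 = 13422
student 19: 13422 + 762 = 14184
student 20: 14184 + 762 = 14946
student 21: 14946 + 762 = 15708
student 22: 15708 + 762 = 16470
student 23: 16470 + 762 = 17232
student 24: 17232 + 762 = 17994
student 25: 17994 + 762 = 18756
student 26: 18756 + 762 = 19518
student 27: 19518 + 762 = 20280
student 28: 20280 + 762 = 21042
student 29: 21042 + 762 = 21804
student 30: 21804 + 762 = 22566
student 31: 22566 + 762 = 23328
student 32: 23328 + 762 = 24090

468, 1230, 1992, 2754, 3516, 4278, 5040, 5802, 6564, 7326, 8088, 8850, 9612, 10374, 11136, 11898, 12660, 13422, 14184, 14946, 15708, 16470, 17232, 17994, 18756, 19518, 20280, 21042, 21804, 22566, 23328, 24090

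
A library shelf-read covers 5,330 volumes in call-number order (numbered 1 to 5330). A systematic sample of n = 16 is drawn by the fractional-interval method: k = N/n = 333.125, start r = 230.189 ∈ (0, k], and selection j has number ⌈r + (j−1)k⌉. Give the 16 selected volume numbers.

j=1: r + 0k = 230.189 → ⌈·⌉ = 231
j=2: r + 1k = 563.314 → ⌈·⌉ = 564
j=3: r + 2k = 896.439 → ⌈·⌉ = 897
j=4: r + 3k = 1229.564 → ⌈·⌉ = 1230
j=5: r + 4k = 1562.689 → ⌈·⌉ = 1563
j=6: r + 5k = 1895.814 → ⌈·⌉ = 1896
j=7: r + 6k = 2228.939 → ⌈·⌉ = 2229
j=8: r + 7k = 2562.064 → ⌈·⌉ = 2563
j=9: r + 8k = 2895.189 → ⌈·⌉ = 2896
j=10: r + 9k = 3228.314 → ⌈·⌉ = 3229
j=11: r + 10k = 3561.439 → ⌈·⌉ = 3562
j=12: r + 11k = 3894.564 → ⌈·⌉ = 3895
j=13: r + 12k = 4227.689 → ⌈·⌉ = 4228
j=14: r + 13k = 4560.814 → ⌈·⌉ = 4561
j=15: r + 14k = 4893.939 → ⌈·⌉ = 4894
j=16: r + 15k = 5227.064 → ⌈·⌉ = 5228

231, 564, 897, 1230, 1563, 1896, 2229, 2563, 2896, 3229, 3562, 3895, 4228, 4561, 4894, 5228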